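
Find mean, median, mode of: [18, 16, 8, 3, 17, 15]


Sorted: [3, 8, 15, 16, 17, 18]
Mean = 77/6
Median = 31/2
Freq: {18: 1, 16: 1, 8: 1, 3: 1, 17: 1, 15: 1}
Mode: No mode

Mean=77/6, Median=31/2, Mode=No mode


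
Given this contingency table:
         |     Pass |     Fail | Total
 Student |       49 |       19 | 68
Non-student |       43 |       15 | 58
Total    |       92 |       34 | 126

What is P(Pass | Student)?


P(Pass | Student) = 49/(49+19) = 49/68

P(Pass|Student) = 49/68 ≈ 72.06%


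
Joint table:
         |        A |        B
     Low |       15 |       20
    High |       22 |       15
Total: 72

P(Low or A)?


P(Low∨A) = P(Low) + P(A) - P(Low∧A)
= (35 + 37 - 15)/72 = 57/72 = 19/24

P = 19/24 ≈ 79.17%


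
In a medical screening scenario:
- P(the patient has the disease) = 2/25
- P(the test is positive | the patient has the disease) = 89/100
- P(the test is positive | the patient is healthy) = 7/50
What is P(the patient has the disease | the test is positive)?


Using Bayes' theorem:
P(A|B) = P(B|A)·P(A) / P(B)

P(the test is positive) = 89/100 × 2/25 + 7/50 × 23/25
= 89/1250 + 161/1250 = 1/5

P(the patient has the disease|the test is positive) = (89/1250) / (1/5) = 89/250

P(the patient has the disease|the test is positive) = 89/250 ≈ 35.60%


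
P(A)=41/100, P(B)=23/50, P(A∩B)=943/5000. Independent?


P(A)×P(B) = 943/5000
P(A∩B) = 943/5000
Equal ✓ → Independent

Yes, independent


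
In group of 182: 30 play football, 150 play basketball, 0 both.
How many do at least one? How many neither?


|A∪B| = 30+150-0 = 180
Neither = 182-180 = 2

At least one: 180; Neither: 2


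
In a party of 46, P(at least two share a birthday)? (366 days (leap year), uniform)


P(all different) = Π(366-i)/366 for i=0..45
= 0.052187
P(match) = 1 - 0.052187 = 0.947813

P ≈ 0.9478 ≈ 94.78%


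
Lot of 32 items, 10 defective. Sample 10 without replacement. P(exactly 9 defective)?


Hypergeometric: C(10,9)×C(22,1)/C(32,10)
= 10×22/64512240 = 11/3225612

P(X=9) = 11/3225612 ≈ 0.00%


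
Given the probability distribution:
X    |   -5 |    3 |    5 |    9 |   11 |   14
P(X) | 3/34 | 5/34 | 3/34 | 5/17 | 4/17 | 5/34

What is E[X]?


E[X] = Σ x·P(X=x)
= (-5)×(3/34) + (3)×(5/34) + (5)×(3/34) + (9)×(5/17) + (11)×(4/17) + (14)×(5/34)
= 263/34

E[X] = 263/34


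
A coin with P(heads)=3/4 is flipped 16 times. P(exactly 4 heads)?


Binomial: P(X=4) = C(16,4)×p^4×(1-p)^12
= 1820 × 81/256 × 1/16777216 = 36855/1073741824

P(X=4) = 36855/1073741824 ≈ 0.00%


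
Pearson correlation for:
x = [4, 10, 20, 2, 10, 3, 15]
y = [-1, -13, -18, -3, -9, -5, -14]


n=7, Σx=64, Σy=-63, Σxy=-815, Σx²=854, Σy²=805
r = (7×(-815) - 64×(-63))/√((7×854 - 64²)(7×805 - (-63)²))
= -1673/√(1882×1666) = -1673/√3135412 ≈ -1673/1770.7095 ≈ -0.9448

r ≈ -0.9448


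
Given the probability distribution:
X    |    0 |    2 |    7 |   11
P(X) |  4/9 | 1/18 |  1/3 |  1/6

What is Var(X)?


E[X] = 77/18
E[X²] = 661/18
Var(X) = E[X²] - (E[X])² = 661/18 - 5929/324 = 5969/324

Var(X) = 5969/324 ≈ 18.4228


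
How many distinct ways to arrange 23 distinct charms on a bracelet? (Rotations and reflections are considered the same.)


Free circular arrangements: rotations and reflections both identified.
(n-1)!/2 = 22!/2 = 1124000727777607680000/2 = 562000363888803840000

562000363888803840000


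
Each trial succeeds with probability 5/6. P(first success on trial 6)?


Geometric: P(X=6) = (1-p)^(k-1)×p = (1/6)^5×5/6 = 5/46656

P(X=6) = 5/46656 ≈ 0.01%


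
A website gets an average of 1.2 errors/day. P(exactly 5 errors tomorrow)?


Poisson(λ=1.2): P(X=5) = e^(-λ)×λ^k/k!
= e^(-1.2) × 1.2^5 / 5!
≈ 0.3011942119 × 2.48832 / 120 ≈ 0.006246

P(X=5) ≈ 0.006246 ≈ 0.62%


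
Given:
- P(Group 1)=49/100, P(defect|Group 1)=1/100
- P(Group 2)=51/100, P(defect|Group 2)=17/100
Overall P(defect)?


P(B) = Σ P(B|Aᵢ)×P(Aᵢ)
  1/100×49/100 = 49/10000
  17/100×51/100 = 867/10000
Sum = 229/2500

P(defect) = 229/2500 ≈ 9.16%


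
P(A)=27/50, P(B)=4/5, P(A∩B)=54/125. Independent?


P(A)×P(B) = 54/125
P(A∩B) = 54/125
Equal ✓ → Independent

Yes, independent


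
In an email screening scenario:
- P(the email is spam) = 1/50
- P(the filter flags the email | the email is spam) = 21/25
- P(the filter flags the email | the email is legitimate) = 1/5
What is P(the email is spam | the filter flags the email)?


Using Bayes' theorem:
P(A|B) = P(B|A)·P(A) / P(B)

P(the filter flags the email) = 21/25 × 1/50 + 1/5 × 49/50
= 21/1250 + 49/250 = 133/625

P(the email is spam|the filter flags the email) = (21/1250) / (133/625) = 3/38

P(the email is spam|the filter flags the email) = 3/38 ≈ 7.89%


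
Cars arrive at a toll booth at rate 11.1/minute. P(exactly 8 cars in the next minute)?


Poisson(λ=11.1): P(X=8) = e^(-λ)×λ^k/k!
= e^(-11.1) × 11.1^8 / 8!
≈ 1.511232382e-05 × 230453776.972 / 40320 ≈ 0.086376

P(X=8) ≈ 0.086376 ≈ 8.64%


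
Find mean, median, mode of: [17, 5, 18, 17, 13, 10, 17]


Sorted: [5, 10, 13, 17, 17, 17, 18]
Mean = 97/7
Median = 17
Freq: {17: 3, 5: 1, 18: 1, 13: 1, 10: 1}
Mode: [17]

Mean=97/7, Median=17, Mode=17


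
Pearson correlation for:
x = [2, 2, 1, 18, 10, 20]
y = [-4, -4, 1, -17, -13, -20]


n=6, Σx=53, Σy=-57, Σxy=-851, Σx²=833, Σy²=891
r = (6×(-851) - 53×(-57))/√((6×833 - 53²)(6×891 - (-57)²))
= -2085/√(2189×2097) = -2085/√4590333 ≈ -2085/2142.5062 ≈ -0.9732

r ≈ -0.9732


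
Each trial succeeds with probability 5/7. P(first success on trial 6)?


Geometric: P(X=6) = (1-p)^(k-1)×p = (2/7)^5×5/7 = 160/117649

P(X=6) = 160/117649 ≈ 0.14%


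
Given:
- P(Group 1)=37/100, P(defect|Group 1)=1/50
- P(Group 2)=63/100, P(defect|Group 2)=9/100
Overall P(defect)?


P(B) = Σ P(B|Aᵢ)×P(Aᵢ)
  1/50×37/100 = 37/5000
  9/100×63/100 = 567/10000
Sum = 641/10000

P(defect) = 641/10000 ≈ 6.41%


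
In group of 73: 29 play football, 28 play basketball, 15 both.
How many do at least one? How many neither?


|A∪B| = 29+28-15 = 42
Neither = 73-42 = 31

At least one: 42; Neither: 31


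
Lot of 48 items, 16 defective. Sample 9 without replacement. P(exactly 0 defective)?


Hypergeometric: C(16,0)×C(32,9)/C(48,9)
= 1×28048800/1677106640 = 350610/20963833

P(X=0) = 350610/20963833 ≈ 1.67%


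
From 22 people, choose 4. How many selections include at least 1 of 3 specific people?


Complement: C(22,4) - C(19,4) = 7315 - 3876 = 3439

3439


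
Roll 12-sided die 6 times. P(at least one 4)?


P(no 4)^6 = (11/12)^6 = 1771561/2985984
P(≥1) = 1 - 1771561/2985984 = 1214423/2985984

P = 1214423/2985984 ≈ 40.67%


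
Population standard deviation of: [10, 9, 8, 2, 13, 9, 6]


Mean = 57/7
  (10-57/7)²=169/49
  (9-57/7)²=36/49
  (8-57/7)²=1/49
  (2-57/7)²=1849/49
  (13-57/7)²=1156/49
  (9-57/7)²=36/49
  (6-57/7)²=225/49
Σ(x-μ)² = 496/7
σ² = (496/7)/7 = 496/49

σ = √(496/49) ≈ 3.1816


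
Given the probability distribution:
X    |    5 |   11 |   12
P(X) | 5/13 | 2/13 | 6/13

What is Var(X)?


E[X] = 119/13
E[X²] = 1231/13
Var(X) = E[X²] - (E[X])² = 1231/13 - 14161/169 = 1842/169

Var(X) = 1842/169 ≈ 10.8994


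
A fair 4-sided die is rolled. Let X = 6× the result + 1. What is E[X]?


E[die] = (1+4)/2 = 5/2
E[X] = 6×5/2 + 1 = 16

E[X] = 16


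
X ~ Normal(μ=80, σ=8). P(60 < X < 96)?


z₁=(60-80)/8=-2.5, z₂=(96-80)/8=2.0
P = Φ(2.0) - Φ(-2.5) = 0.977250 - 0.006210 = 0.971040 ≈ 0.9710

P(60 < X < 96) ≈ 0.9710


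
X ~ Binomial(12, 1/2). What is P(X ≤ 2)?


P(X ≤ 2) = Σ P(X=i) for i=0..2
P(X=0) = 1/4096
P(X=1) = 3/1024
P(X=2) = 33/2048
Sum = 79/4096

P(X ≤ 2) = 79/4096 ≈ 1.93%


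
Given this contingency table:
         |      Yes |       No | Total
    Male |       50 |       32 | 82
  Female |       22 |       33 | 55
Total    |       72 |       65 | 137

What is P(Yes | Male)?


P(Yes | Male) = 50/(50+32) = 50/82 = 25/41

P(Yes|Male) = 25/41 ≈ 60.98%


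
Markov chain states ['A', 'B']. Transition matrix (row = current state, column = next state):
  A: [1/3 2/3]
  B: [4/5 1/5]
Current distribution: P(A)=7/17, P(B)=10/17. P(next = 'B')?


P(next=B) = Σᵢ P(now=i)×P(i→B)
= 7/17×2/3 + 10/17×1/5
= 14/51 + 2/17 = 20/51

P = 20/51 ≈ 0.3922


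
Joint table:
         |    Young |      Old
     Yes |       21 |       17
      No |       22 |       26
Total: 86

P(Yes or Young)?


P(Yes∨Young) = P(Yes) + P(Young) - P(Yes∧Young)
= (38 + 43 - 21)/86 = 60/86 = 30/43

P = 30/43 ≈ 69.77%


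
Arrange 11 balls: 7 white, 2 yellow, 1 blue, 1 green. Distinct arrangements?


11!/(7!×2!×1!×1!) = 3960

3960


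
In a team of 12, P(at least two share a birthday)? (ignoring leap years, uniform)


P(all different) = Π(365-i)/365 for i=0..11
= 0.832975
P(match) = 1 - 0.832975 = 0.167025

P ≈ 0.1670 ≈ 16.70%


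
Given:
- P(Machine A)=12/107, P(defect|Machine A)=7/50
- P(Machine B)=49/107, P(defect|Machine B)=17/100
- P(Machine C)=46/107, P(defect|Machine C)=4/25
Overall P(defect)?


P(B) = Σ P(B|Aᵢ)×P(Aᵢ)
  7/50×12/107 = 42/2675
  17/100×49/107 = 833/10700
  4/25×46/107 = 184/2675
Sum = 1737/10700

P(defect) = 1737/10700 ≈ 16.23%


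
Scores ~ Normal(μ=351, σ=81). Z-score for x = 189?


z = (x - μ)/σ = (189 - 351)/81 = -2.0

z = -2.0


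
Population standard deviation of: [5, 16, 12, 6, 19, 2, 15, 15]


Mean = 90/8 = 45/4
  (5-45/4)²=625/16
  (16-45/4)²=361/16
  (12-45/4)²=9/16
  (6-45/4)²=441/16
  (19-45/4)²=961/16
  (2-45/4)²=1369/16
  (15-45/4)²=225/16
  (15-45/4)²=225/16
Σ(x-μ)² = 527/2
σ² = (527/2)/8 = 527/16

σ = √(527/16) ≈ 5.7391


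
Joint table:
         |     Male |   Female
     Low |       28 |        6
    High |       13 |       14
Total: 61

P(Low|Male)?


P(Low|Male) = 28/(28+13) = 28/41

P = 28/41 ≈ 68.29%


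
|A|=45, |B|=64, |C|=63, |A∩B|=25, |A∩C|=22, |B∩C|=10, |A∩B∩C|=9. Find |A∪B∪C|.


|A∪B∪C| = 45+64+63-25-22-10+9 = 124

|A∪B∪C| = 124


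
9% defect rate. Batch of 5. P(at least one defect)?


P(all good) = (91/100)^5 = 6240321451/10000000000
P(≥1 defect) = 3759678549/10000000000

P = 3759678549/10000000000 ≈ 37.60%


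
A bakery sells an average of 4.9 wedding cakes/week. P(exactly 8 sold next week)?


Poisson(λ=4.9): P(X=8) = e^(-λ)×λ^k/k!
= e^(-4.9) × 4.9^8 / 8!
≈ 0.007446583071 × 332329.305696 / 40320 ≈ 0.061377

P(X=8) ≈ 0.061377 ≈ 6.14%


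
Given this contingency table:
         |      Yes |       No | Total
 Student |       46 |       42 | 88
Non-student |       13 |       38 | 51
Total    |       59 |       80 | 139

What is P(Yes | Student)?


P(Yes | Student) = 46/(46+42) = 46/88 = 23/44

P(Yes|Student) = 23/44 ≈ 52.27%


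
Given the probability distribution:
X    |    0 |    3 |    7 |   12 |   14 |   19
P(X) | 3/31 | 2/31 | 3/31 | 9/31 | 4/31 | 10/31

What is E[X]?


E[X] = Σ x·P(X=x)
= (0)×(3/31) + (3)×(2/31) + (7)×(3/31) + (12)×(9/31) + (14)×(4/31) + (19)×(10/31)
= 381/31

E[X] = 381/31


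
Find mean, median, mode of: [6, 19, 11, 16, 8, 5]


Sorted: [5, 6, 8, 11, 16, 19]
Mean = 65/6
Median = 19/2
Freq: {6: 1, 19: 1, 11: 1, 16: 1, 8: 1, 5: 1}
Mode: No mode

Mean=65/6, Median=19/2, Mode=No mode


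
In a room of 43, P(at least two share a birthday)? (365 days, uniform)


P(all different) = Π(365-i)/365 for i=0..42
= 0.076077
P(match) = 1 - 0.076077 = 0.923923

P ≈ 0.9239 ≈ 92.39%


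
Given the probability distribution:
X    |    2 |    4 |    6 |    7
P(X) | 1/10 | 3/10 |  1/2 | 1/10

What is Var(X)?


E[X] = 51/10
E[X²] = 281/10
Var(X) = E[X²] - (E[X])² = 281/10 - 2601/100 = 209/100

Var(X) = 209/100 ≈ 2.0900


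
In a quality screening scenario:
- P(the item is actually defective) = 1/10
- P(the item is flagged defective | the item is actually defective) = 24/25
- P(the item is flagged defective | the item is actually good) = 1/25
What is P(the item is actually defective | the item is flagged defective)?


Using Bayes' theorem:
P(A|B) = P(B|A)·P(A) / P(B)

P(the item is flagged defective) = 24/25 × 1/10 + 1/25 × 9/10
= 12/125 + 9/250 = 33/250

P(the item is actually defective|the item is flagged defective) = (12/125) / (33/250) = 8/11

P(the item is actually defective|the item is flagged defective) = 8/11 ≈ 72.73%


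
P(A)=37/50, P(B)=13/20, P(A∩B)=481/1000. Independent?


P(A)×P(B) = 481/1000
P(A∩B) = 481/1000
Equal ✓ → Independent

Yes, independent


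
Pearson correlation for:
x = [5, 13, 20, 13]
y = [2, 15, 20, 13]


n=4, Σx=51, Σy=50, Σxy=774, Σx²=763, Σy²=798
r = (4×774 - 51×50)/√((4×763 - 51²)(4×798 - 50²))
= 546/√(451×692) = 546/√312092 ≈ 546/558.6519 ≈ 0.9774

r ≈ 0.9774


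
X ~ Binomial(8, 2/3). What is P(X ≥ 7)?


P(X ≥ 7) = Σ P(X=i) for i=7..8
P(X=7) = 1024/6561
P(X=8) = 256/6561
Sum = 1280/6561

P(X ≥ 7) = 1280/6561 ≈ 19.51%


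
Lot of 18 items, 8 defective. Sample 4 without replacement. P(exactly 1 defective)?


Hypergeometric: C(8,1)×C(10,3)/C(18,4)
= 8×120/3060 = 16/51

P(X=1) = 16/51 ≈ 31.37%


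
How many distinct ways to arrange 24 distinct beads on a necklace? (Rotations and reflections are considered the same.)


Free circular arrangements: rotations and reflections both identified.
(n-1)!/2 = 23!/2 = 25852016738884976640000/2 = 12926008369442488320000

12926008369442488320000


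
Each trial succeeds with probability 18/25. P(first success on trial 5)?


Geometric: P(X=5) = (1-p)^(k-1)×p = (7/25)^4×18/25 = 43218/9765625

P(X=5) = 43218/9765625 ≈ 0.44%


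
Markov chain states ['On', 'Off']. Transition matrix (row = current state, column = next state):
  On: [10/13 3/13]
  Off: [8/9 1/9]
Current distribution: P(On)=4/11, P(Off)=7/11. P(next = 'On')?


P(next=On) = Σᵢ P(now=i)×P(i→On)
= 4/11×10/13 + 7/11×8/9
= 40/143 + 56/99 = 1088/1287

P = 1088/1287 ≈ 0.8454


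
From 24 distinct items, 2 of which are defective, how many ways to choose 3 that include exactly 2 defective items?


Choose 2 of the 2 defective items and 1 of the other 22 items:
C(2,2)×C(22,1) = 1×22 = 22

22


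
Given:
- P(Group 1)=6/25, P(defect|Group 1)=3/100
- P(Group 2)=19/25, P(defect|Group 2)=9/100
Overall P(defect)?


P(B) = Σ P(B|Aᵢ)×P(Aᵢ)
  3/100×6/25 = 9/1250
  9/100×19/25 = 171/2500
Sum = 189/2500

P(defect) = 189/2500 ≈ 7.56%


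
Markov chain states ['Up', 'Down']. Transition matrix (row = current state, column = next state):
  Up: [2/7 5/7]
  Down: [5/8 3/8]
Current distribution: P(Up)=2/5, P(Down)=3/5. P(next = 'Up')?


P(next=Up) = Σᵢ P(now=i)×P(i→Up)
= 2/5×2/7 + 3/5×5/8
= 4/35 + 3/8 = 137/280

P = 137/280 ≈ 0.4893


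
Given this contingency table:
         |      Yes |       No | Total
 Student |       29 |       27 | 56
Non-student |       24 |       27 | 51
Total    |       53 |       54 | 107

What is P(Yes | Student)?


P(Yes | Student) = 29/(29+27) = 29/56

P(Yes|Student) = 29/56 ≈ 51.79%


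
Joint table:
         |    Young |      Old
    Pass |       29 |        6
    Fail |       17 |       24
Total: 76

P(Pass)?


P(Pass) = (29+6)/76 = 35/76

P(Pass) = 35/76 ≈ 46.05%


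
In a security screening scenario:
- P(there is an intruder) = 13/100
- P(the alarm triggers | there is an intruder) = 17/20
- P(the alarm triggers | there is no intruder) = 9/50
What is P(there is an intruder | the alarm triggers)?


Using Bayes' theorem:
P(A|B) = P(B|A)·P(A) / P(B)

P(the alarm triggers) = 17/20 × 13/100 + 9/50 × 87/100
= 221/2000 + 783/5000 = 2671/10000

P(there is an intruder|the alarm triggers) = (221/2000) / (2671/10000) = 1105/2671

P(there is an intruder|the alarm triggers) = 1105/2671 ≈ 41.37%


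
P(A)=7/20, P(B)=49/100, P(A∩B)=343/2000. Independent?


P(A)×P(B) = 343/2000
P(A∩B) = 343/2000
Equal ✓ → Independent

Yes, independent


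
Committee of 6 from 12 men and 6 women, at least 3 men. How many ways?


Count by #men:
  3M,3W: C(12,3)×C(6,3)=4400
  4M,2W: C(12,4)×C(6,2)=7425
  5M,1W: C(12,5)×C(6,1)=4752
  6M,0W: C(12,6)×C(6,0)=924
Total = 17501

17501


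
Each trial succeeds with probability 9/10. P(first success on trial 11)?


Geometric: P(X=11) = (1-p)^(k-1)×p = (1/10)^10×9/10 = 9/100000000000

P(X=11) = 9/100000000000 ≈ 0.00%


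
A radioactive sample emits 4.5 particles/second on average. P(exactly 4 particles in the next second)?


Poisson(λ=4.5): P(X=4) = e^(-λ)×λ^k/k!
= e^(-4.5) × 4.5^4 / 4!
≈ 0.01110899654 × 410.0625 / 24 ≈ 0.189808

P(X=4) ≈ 0.189808 ≈ 18.98%


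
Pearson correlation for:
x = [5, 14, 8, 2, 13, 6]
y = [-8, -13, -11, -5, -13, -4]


n=6, Σx=48, Σy=-54, Σxy=-513, Σx²=494, Σy²=564
r = (6×(-513) - 48×(-54))/√((6×494 - 48²)(6×564 - (-54)²))
= -486/√(660×468) = -486/√308880 ≈ -486/555.7697 ≈ -0.8745

r ≈ -0.8745


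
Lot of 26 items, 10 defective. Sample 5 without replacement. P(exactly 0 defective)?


Hypergeometric: C(10,0)×C(16,5)/C(26,5)
= 1×4368/65780 = 84/1265

P(X=0) = 84/1265 ≈ 6.64%


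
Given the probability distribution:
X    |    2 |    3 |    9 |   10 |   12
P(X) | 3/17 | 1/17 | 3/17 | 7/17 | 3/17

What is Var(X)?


E[X] = 142/17
E[X²] = 1396/17
Var(X) = E[X²] - (E[X])² = 1396/17 - 20164/289 = 3568/289

Var(X) = 3568/289 ≈ 12.3460


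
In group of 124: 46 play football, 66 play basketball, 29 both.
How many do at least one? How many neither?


|A∪B| = 46+66-29 = 83
Neither = 124-83 = 41

At least one: 83; Neither: 41


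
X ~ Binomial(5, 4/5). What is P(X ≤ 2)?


P(X ≤ 2) = Σ P(X=i) for i=0..2
P(X=0) = 1/3125
P(X=1) = 4/625
P(X=2) = 32/625
Sum = 181/3125

P(X ≤ 2) = 181/3125 ≈ 5.79%


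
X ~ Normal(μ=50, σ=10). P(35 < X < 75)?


z₁=(35-50)/10=-1.5, z₂=(75-50)/10=2.5
P = Φ(2.5) - Φ(-1.5) = 0.993790 - 0.066807 = 0.926983 ≈ 0.9270

P(35 < X < 75) ≈ 0.9270


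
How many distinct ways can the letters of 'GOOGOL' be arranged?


Letters: 6, freq: {'G': 2, 'O': 3, 'L': 1}
6!/(2!×3!×1!) = 720/12 = 60

60


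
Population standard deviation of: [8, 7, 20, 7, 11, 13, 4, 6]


Mean = 76/8 = 19/2
  (8-19/2)²=9/4
  (7-19/2)²=25/4
  (20-19/2)²=441/4
  (7-19/2)²=25/4
  (11-19/2)²=9/4
  (13-19/2)²=49/4
  (4-19/2)²=121/4
  (6-19/2)²=49/4
Σ(x-μ)² = 182
σ² = 182/8 = 91/4

σ = √(91/4) ≈ 4.7697


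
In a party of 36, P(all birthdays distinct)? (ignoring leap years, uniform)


P(all different) = Π(365-i)/365 for i=0..35
= (365/365)×(364/365)×...×(330/365)
= 0.167818

P ≈ 0.1678 ≈ 16.78%


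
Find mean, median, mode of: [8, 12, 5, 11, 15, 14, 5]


Sorted: [5, 5, 8, 11, 12, 14, 15]
Mean = 70/7 = 10
Median = 11
Freq: {8: 1, 12: 1, 5: 2, 11: 1, 15: 1, 14: 1}
Mode: [5]

Mean=10, Median=11, Mode=5


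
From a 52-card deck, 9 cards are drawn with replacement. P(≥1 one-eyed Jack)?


P(not a one-eyed Jack) = 50/52 = 25/26
P(none in 9 draws) = (25/26)^9 = 3814697265625/5429503678976
P(≥1 one-eyed Jack) = 1 - 3814697265625/5429503678976 = 1614806413351/5429503678976

P = 1614806413351/5429503678976 ≈ 29.74%


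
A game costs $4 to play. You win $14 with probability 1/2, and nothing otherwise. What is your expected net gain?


E[gain] = (14-4)×1/2 + (-4)×1/2
= 5 - 2 = 3

Expected net gain = $3 ≈ $3.00


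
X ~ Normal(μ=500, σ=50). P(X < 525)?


z = (525-500)/50 = 0.5
P(Z < 0.5) = 0.6915

P(X < 525) ≈ 0.6915


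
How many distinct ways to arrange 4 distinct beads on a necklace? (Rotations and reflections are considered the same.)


Free circular arrangements: rotations and reflections both identified.
(n-1)!/2 = 3!/2 = 6/2 = 3

3


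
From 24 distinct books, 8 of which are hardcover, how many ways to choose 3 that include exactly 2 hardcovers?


Choose 2 of the 8 hardcovers and 1 of the other 16 books:
C(8,2)×C(16,1) = 28×16 = 448

448


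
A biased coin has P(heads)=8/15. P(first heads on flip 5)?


Geometric: P(X=5) = (1-p)^(k-1)×p = (7/15)^4×8/15 = 19208/759375

P(X=5) = 19208/759375 ≈ 2.53%


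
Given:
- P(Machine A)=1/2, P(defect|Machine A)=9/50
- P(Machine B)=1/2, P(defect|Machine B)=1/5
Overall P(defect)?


P(B) = Σ P(B|Aᵢ)×P(Aᵢ)
  9/50×1/2 = 9/100
  1/5×1/2 = 1/10
Sum = 19/100

P(defect) = 19/100 ≈ 19.00%


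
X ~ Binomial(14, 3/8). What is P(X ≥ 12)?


P(X ≥ 12) = Σ P(X=i) for i=12..14
P(X=12) = 1209028275/4398046511104
P(X=13) = 55801305/2199023255552
P(X=14) = 4782969/4398046511104
Sum = 662706927/2199023255552

P(X ≥ 12) = 662706927/2199023255552 ≈ 0.03%


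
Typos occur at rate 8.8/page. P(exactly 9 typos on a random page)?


Poisson(λ=8.8): P(X=9) = e^(-λ)×λ^k/k!
= e^(-8.8) × 8.8^9 / 9!
≈ 0.0001507330751 × 316478381.829 / 362880 ≈ 0.131459

P(X=9) ≈ 0.131459 ≈ 13.15%


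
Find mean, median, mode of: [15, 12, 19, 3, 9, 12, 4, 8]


Sorted: [3, 4, 8, 9, 12, 12, 15, 19]
Mean = 82/8 = 41/4
Median = 21/2
Freq: {15: 1, 12: 2, 19: 1, 3: 1, 9: 1, 4: 1, 8: 1}
Mode: [12]

Mean=41/4, Median=21/2, Mode=12


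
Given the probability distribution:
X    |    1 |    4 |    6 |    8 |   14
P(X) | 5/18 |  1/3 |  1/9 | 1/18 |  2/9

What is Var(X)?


E[X] = 35/6
E[X²] = 1021/18
Var(X) = E[X²] - (E[X])² = 1021/18 - 1225/36 = 817/36

Var(X) = 817/36 ≈ 22.6944


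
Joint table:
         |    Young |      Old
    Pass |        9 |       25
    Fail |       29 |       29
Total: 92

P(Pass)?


P(Pass) = (9+25)/92 = 34/92 = 17/46

P(Pass) = 17/46 ≈ 36.96%


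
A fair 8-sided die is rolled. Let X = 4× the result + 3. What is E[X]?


E[die] = (1+8)/2 = 9/2
E[X] = 4×9/2 + 3 = 21

E[X] = 21


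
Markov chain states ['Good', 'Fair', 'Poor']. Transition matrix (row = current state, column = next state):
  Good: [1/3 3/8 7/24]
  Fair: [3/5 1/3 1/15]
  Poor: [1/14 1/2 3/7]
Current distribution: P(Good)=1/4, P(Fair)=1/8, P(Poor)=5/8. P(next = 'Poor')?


P(next=Poor) = Σᵢ P(now=i)×P(i→Poor)
= 1/4×7/24 + 1/8×1/15 + 5/8×3/7
= 7/96 + 1/120 + 15/56 = 391/1120

P = 391/1120 ≈ 0.3491


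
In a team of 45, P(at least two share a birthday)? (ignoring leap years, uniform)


P(all different) = Π(365-i)/365 for i=0..44
= 0.059024
P(match) = 1 - 0.059024 = 0.940976

P ≈ 0.9410 ≈ 94.10%


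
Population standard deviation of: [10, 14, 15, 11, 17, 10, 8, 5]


Mean = 90/8 = 45/4
  (10-45/4)²=25/16
  (14-45/4)²=121/16
  (15-45/4)²=225/16
  (11-45/4)²=1/16
  (17-45/4)²=529/16
  (10-45/4)²=25/16
  (8-45/4)²=169/16
  (5-45/4)²=625/16
Σ(x-μ)² = 215/2
σ² = (215/2)/8 = 215/16

σ = √(215/16) ≈ 3.6657


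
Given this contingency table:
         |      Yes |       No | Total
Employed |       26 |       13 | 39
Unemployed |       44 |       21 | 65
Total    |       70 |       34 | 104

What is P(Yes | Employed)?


P(Yes | Employed) = 26/(26+13) = 26/39 = 2/3

P(Yes|Employed) = 2/3 ≈ 66.67%


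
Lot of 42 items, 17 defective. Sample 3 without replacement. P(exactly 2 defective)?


Hypergeometric: C(17,2)×C(25,1)/C(42,3)
= 136×25/11480 = 85/287

P(X=2) = 85/287 ≈ 29.62%


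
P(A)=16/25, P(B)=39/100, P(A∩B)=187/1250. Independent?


P(A)×P(B) = 156/625
P(A∩B) = 187/1250
Not equal → NOT independent

No, not independent


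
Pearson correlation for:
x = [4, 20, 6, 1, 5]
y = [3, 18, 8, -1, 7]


n=5, Σx=36, Σy=35, Σxy=454, Σx²=478, Σy²=447
r = (5×454 - 36×35)/√((5×478 - 36²)(5×447 - 35²))
= 1010/√(1094×1010) = 1010/√1104940 ≈ 1010/1051.1613 ≈ 0.9608

r ≈ 0.9608


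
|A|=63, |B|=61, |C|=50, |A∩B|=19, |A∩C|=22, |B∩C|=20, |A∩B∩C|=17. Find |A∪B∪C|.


|A∪B∪C| = 63+61+50-19-22-20+17 = 130

|A∪B∪C| = 130


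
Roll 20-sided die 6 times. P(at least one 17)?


P(no 17)^6 = (19/20)^6 = 47045881/64000000
P(≥1) = 1 - 47045881/64000000 = 16954119/64000000

P = 16954119/64000000 ≈ 26.49%


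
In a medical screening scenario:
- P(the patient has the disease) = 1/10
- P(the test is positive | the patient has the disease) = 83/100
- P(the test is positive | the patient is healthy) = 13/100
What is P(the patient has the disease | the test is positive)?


Using Bayes' theorem:
P(A|B) = P(B|A)·P(A) / P(B)

P(the test is positive) = 83/100 × 1/10 + 13/100 × 9/10
= 83/1000 + 117/1000 = 1/5

P(the patient has the disease|the test is positive) = (83/1000) / (1/5) = 83/200

P(the patient has the disease|the test is positive) = 83/200 ≈ 41.50%


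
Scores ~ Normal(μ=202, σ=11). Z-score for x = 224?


z = (x - μ)/σ = (224 - 202)/11 = 2.0

z = 2.0


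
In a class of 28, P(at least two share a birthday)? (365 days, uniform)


P(all different) = Π(365-i)/365 for i=0..27
= 0.345539
P(match) = 1 - 0.345539 = 0.654461

P ≈ 0.6545 ≈ 65.45%


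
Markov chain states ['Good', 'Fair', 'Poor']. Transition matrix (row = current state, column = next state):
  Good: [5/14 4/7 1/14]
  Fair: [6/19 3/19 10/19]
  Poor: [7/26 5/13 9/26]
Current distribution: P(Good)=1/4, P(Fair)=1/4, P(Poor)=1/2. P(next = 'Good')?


P(next=Good) = Σᵢ P(now=i)×P(i→Good)
= 1/4×5/14 + 1/4×6/19 + 1/2×7/26
= 5/56 + 3/38 + 7/52 = 4189/13832

P = 4189/13832 ≈ 0.3028


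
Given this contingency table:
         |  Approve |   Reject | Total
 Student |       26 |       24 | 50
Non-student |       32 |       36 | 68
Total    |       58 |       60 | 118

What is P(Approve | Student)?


P(Approve | Student) = 26/(26+24) = 26/50 = 13/25

P(Approve|Student) = 13/25 ≈ 52.00%


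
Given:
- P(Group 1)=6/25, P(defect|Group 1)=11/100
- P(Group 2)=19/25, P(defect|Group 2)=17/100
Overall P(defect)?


P(B) = Σ P(B|Aᵢ)×P(Aᵢ)
  11/100×6/25 = 33/1250
  17/100×19/25 = 323/2500
Sum = 389/2500

P(defect) = 389/2500 ≈ 15.56%


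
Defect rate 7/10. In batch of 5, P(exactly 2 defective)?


Binomial: P(X=2) = C(5,2)×p^2×(1-p)^3
= 10 × 49/100 × 27/1000 = 1323/10000

P(X=2) = 1323/10000 ≈ 13.23%


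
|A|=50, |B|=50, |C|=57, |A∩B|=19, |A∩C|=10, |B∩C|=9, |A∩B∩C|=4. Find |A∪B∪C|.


|A∪B∪C| = 50+50+57-19-10-9+4 = 123

|A∪B∪C| = 123


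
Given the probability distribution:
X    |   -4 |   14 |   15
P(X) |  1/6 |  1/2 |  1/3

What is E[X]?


E[X] = Σ x·P(X=x)
= (-4)×(1/6) + (14)×(1/2) + (15)×(1/3)
= 34/3

E[X] = 34/3


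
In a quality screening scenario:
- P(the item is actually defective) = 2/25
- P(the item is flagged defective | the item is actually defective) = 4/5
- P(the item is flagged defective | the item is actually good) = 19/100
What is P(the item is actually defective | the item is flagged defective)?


Using Bayes' theorem:
P(A|B) = P(B|A)·P(A) / P(B)

P(the item is flagged defective) = 4/5 × 2/25 + 19/100 × 23/25
= 8/125 + 437/2500 = 597/2500

P(the item is actually defective|the item is flagged defective) = (8/125) / (597/2500) = 160/597

P(the item is actually defective|the item is flagged defective) = 160/597 ≈ 26.80%


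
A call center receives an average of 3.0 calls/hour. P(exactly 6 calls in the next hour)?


Poisson(λ=3.0): P(X=6) = e^(-λ)×λ^k/k!
= e^(-3.0) × 3.0^6 / 6!
≈ 0.04978706837 × 729 / 720 ≈ 0.050409

P(X=6) ≈ 0.050409 ≈ 5.04%


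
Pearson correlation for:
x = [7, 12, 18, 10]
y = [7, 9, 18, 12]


n=4, Σx=47, Σy=46, Σxy=601, Σx²=617, Σy²=598
r = (4×601 - 47×46)/√((4×617 - 47²)(4×598 - 46²))
= 242/√(259×276) = 242/√71484 ≈ 242/267.3649 ≈ 0.9051

r ≈ 0.9051


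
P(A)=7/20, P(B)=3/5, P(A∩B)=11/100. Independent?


P(A)×P(B) = 21/100
P(A∩B) = 11/100
Not equal → NOT independent

No, not independent


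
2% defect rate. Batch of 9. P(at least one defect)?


P(all good) = (49/50)^9 = 1628413597910449/1953125000000000
P(≥1 defect) = 324711402089551/1953125000000000

P = 324711402089551/1953125000000000 ≈ 16.63%


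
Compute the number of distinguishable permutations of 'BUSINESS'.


Letters: 8, freq: {'B': 1, 'U': 1, 'S': 3, 'I': 1, 'N': 1, 'E': 1}
8!/(1!×1!×3!×1!×1!×1!) = 40320/6 = 6720

6720


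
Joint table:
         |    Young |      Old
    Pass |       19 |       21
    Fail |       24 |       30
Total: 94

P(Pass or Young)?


P(Pass∨Young) = P(Pass) + P(Young) - P(Pass∧Young)
= (40 + 43 - 19)/94 = 64/94 = 32/47

P = 32/47 ≈ 68.09%


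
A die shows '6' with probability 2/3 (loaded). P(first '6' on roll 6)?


Geometric: P(X=6) = (1-p)^(k-1)×p = (1/3)^5×2/3 = 2/729

P(X=6) = 2/729 ≈ 0.27%


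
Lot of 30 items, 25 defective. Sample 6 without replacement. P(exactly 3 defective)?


Hypergeometric: C(25,3)×C(5,3)/C(30,6)
= 2300×10/593775 = 920/23751

P(X=3) = 920/23751 ≈ 3.87%


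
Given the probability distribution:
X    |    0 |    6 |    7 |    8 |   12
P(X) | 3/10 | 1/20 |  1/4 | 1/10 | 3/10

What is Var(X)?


E[X] = 129/20
E[X²] = 1273/20
Var(X) = E[X²] - (E[X])² = 1273/20 - 16641/400 = 8819/400

Var(X) = 8819/400 ≈ 22.0475


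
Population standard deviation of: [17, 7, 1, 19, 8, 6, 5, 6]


Mean = 69/8
  (17-69/8)²=4489/64
  (7-69/8)²=169/64
  (1-69/8)²=3721/64
  (19-69/8)²=6889/64
  (8-69/8)²=25/64
  (6-69/8)²=441/64
  (5-69/8)²=841/64
  (6-69/8)²=441/64
Σ(x-μ)² = 2127/8
σ² = (2127/8)/8 = 2127/64

σ = √(2127/64) ≈ 5.7649


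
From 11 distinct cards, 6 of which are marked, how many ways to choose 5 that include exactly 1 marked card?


Choose 1 of the 6 marked cards and 4 of the other 5 cards:
C(6,1)×C(5,4) = 6×5 = 30

30


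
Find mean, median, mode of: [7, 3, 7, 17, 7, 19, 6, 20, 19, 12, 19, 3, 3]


Sorted: [3, 3, 3, 6, 7, 7, 7, 12, 17, 19, 19, 19, 20]
Mean = 142/13
Median = 7
Freq: {7: 3, 3: 3, 17: 1, 19: 3, 6: 1, 20: 1, 12: 1}
Mode: [3, 7, 19]

Mean=142/13, Median=7, Mode=[3, 7, 19]


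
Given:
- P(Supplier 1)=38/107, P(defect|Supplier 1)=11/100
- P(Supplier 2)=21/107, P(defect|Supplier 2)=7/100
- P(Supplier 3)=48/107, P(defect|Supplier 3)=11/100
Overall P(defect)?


P(B) = Σ P(B|Aᵢ)×P(Aᵢ)
  11/100×38/107 = 209/5350
  7/100×21/107 = 147/10700
  11/100×48/107 = 132/2675
Sum = 1093/10700

P(defect) = 1093/10700 ≈ 10.21%


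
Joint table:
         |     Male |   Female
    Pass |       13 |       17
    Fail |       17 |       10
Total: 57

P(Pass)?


P(Pass) = (13+17)/57 = 30/57 = 10/19

P(Pass) = 10/19 ≈ 52.63%


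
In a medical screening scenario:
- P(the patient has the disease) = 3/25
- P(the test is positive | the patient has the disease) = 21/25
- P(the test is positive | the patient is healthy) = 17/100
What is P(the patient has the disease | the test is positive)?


Using Bayes' theorem:
P(A|B) = P(B|A)·P(A) / P(B)

P(the test is positive) = 21/25 × 3/25 + 17/100 × 22/25
= 63/625 + 187/1250 = 313/1250

P(the patient has the disease|the test is positive) = (63/625) / (313/1250) = 126/313

P(the patient has the disease|the test is positive) = 126/313 ≈ 40.26%


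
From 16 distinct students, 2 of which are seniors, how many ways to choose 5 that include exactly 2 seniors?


Choose 2 of the 2 seniors and 3 of the other 14 students:
C(2,2)×C(14,3) = 1×364 = 364

364


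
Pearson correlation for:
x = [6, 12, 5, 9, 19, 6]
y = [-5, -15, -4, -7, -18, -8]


n=6, Σx=57, Σy=-57, Σxy=-683, Σx²=683, Σy²=703
r = (6×(-683) - 57×(-57))/√((6×683 - 57²)(6×703 - (-57)²))
= -849/√(849×969) = -849/√822681 ≈ -849/907.0176 ≈ -0.9360

r ≈ -0.9360


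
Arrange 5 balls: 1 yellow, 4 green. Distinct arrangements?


5!/(1!×4!) = 5

5


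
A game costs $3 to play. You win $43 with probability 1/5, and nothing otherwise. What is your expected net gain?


E[gain] = (43-3)×1/5 + (-3)×4/5
= 8 - 12/5 = 28/5

Expected net gain = $28/5 ≈ $5.60


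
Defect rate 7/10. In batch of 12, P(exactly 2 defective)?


Binomial: P(X=2) = C(12,2)×p^2×(1-p)^10
= 66 × 49/100 × 59049/10000000000 = 95482233/500000000000

P(X=2) = 95482233/500000000000 ≈ 0.02%


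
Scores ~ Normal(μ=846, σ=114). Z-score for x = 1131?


z = (x - μ)/σ = (1131 - 846)/114 = 2.5

z = 2.5


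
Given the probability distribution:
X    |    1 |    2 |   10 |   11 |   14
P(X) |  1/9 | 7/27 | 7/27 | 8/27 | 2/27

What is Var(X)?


E[X] = 203/27
E[X²] = 697/9
Var(X) = E[X²] - (E[X])² = 697/9 - 41209/729 = 15248/729

Var(X) = 15248/729 ≈ 20.9163


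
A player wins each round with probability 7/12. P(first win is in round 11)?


Geometric: P(X=11) = (1-p)^(k-1)×p = (5/12)^10×7/12 = 68359375/743008370688

P(X=11) = 68359375/743008370688 ≈ 0.01%


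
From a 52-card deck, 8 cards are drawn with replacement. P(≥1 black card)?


P(not a black card) = 26/52 = 1/2
P(none in 8 draws) = (1/2)^8 = 1/256
P(≥1 black card) = 1 - 1/256 = 255/256

P = 255/256 ≈ 99.61%


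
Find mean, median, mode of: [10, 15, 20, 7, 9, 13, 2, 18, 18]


Sorted: [2, 7, 9, 10, 13, 15, 18, 18, 20]
Mean = 112/9
Median = 13
Freq: {10: 1, 15: 1, 20: 1, 7: 1, 9: 1, 13: 1, 2: 1, 18: 2}
Mode: [18]

Mean=112/9, Median=13, Mode=18


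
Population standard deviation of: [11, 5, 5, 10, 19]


Mean = 50/5 = 10
  (11-10)²=1
  (5-10)²=25
  (5-10)²=25
  (10-10)²=0
  (19-10)²=81
Σ(x-μ)² = 132
σ² = 132/5

σ = √(132/5) ≈ 5.1381


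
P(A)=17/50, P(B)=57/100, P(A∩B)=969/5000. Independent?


P(A)×P(B) = 969/5000
P(A∩B) = 969/5000
Equal ✓ → Independent

Yes, independent


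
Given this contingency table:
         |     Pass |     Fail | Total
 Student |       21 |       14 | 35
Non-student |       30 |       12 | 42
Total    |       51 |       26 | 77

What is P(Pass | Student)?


P(Pass | Student) = 21/(21+14) = 21/35 = 3/5

P(Pass|Student) = 3/5 ≈ 60.00%


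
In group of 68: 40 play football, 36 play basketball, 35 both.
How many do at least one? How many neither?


|A∪B| = 40+36-35 = 41
Neither = 68-41 = 27

At least one: 41; Neither: 27


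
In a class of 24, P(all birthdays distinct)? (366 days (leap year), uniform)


P(all different) = Π(366-i)/366 for i=0..23
= (366/366)×(365/366)×...×(343/366)
= 0.462654

P ≈ 0.4627 ≈ 46.27%


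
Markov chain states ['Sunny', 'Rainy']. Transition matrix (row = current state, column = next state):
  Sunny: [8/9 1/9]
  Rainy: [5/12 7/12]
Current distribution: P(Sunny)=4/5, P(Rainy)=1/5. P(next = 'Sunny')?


P(next=Sunny) = Σᵢ P(now=i)×P(i→Sunny)
= 4/5×8/9 + 1/5×5/12
= 32/45 + 1/12 = 143/180

P = 143/180 ≈ 0.7944


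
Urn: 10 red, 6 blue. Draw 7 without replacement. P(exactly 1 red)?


Hypergeometric: C(10,1)×C(6,6)/C(16,7)
= 10×1/11440 = 1/1144

P(X=1) = 1/1144 ≈ 0.09%


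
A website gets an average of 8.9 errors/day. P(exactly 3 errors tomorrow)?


Poisson(λ=8.9): P(X=3) = e^(-λ)×λ^k/k!
= e^(-8.9) × 8.9^3 / 3!
≈ 0.0001363889265 × 704.969 / 6 ≈ 0.016025

P(X=3) ≈ 0.016025 ≈ 1.60%


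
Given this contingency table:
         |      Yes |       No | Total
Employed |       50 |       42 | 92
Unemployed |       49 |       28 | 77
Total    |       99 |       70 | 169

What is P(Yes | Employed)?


P(Yes | Employed) = 50/(50+42) = 50/92 = 25/46

P(Yes|Employed) = 25/46 ≈ 54.35%


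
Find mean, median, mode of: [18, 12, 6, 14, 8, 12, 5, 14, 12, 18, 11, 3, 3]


Sorted: [3, 3, 5, 6, 8, 11, 12, 12, 12, 14, 14, 18, 18]
Mean = 136/13
Median = 12
Freq: {18: 2, 12: 3, 6: 1, 14: 2, 8: 1, 5: 1, 11: 1, 3: 2}
Mode: [12]

Mean=136/13, Median=12, Mode=12


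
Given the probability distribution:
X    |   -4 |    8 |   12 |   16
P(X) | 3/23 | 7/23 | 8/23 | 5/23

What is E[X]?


E[X] = Σ x·P(X=x)
= (-4)×(3/23) + (8)×(7/23) + (12)×(8/23) + (16)×(5/23)
= 220/23

E[X] = 220/23


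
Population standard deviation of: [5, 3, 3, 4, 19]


Mean = 34/5
  (5-34/5)²=81/25
  (3-34/5)²=361/25
  (3-34/5)²=361/25
  (4-34/5)²=196/25
  (19-34/5)²=3721/25
Σ(x-μ)² = 944/5
σ² = (944/5)/5 = 944/25

σ = √(944/25) ≈ 6.1449


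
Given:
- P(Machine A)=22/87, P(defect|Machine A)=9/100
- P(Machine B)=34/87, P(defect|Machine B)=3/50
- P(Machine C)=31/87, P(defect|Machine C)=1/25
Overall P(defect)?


P(B) = Σ P(B|Aᵢ)×P(Aᵢ)
  9/100×22/87 = 33/1450
  3/50×34/87 = 17/725
  1/25×31/87 = 31/2175
Sum = 263/4350

P(defect) = 263/4350 ≈ 6.05%


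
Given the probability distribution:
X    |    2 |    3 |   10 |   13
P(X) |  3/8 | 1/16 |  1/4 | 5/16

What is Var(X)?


E[X] = 15/2
E[X²] = 639/8
Var(X) = E[X²] - (E[X])² = 639/8 - 225/4 = 189/8

Var(X) = 189/8 ≈ 23.6250


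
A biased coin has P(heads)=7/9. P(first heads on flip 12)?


Geometric: P(X=12) = (1-p)^(k-1)×p = (2/9)^11×7/9 = 14336/282429536481

P(X=12) = 14336/282429536481 ≈ 0.00%


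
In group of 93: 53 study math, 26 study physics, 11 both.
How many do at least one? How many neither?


|A∪B| = 53+26-11 = 68
Neither = 93-68 = 25

At least one: 68; Neither: 25


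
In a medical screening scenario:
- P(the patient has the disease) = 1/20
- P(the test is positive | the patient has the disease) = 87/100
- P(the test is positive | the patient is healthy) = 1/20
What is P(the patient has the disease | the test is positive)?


Using Bayes' theorem:
P(A|B) = P(B|A)·P(A) / P(B)

P(the test is positive) = 87/100 × 1/20 + 1/20 × 19/20
= 87/2000 + 19/400 = 91/1000

P(the patient has the disease|the test is positive) = (87/2000) / (91/1000) = 87/182

P(the patient has the disease|the test is positive) = 87/182 ≈ 47.80%


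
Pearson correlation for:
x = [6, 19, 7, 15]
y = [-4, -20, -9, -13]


n=4, Σx=47, Σy=-46, Σxy=-662, Σx²=671, Σy²=666
r = (4×(-662) - 47×(-46))/√((4×671 - 47²)(4×666 - (-46)²))
= -486/√(475×548) = -486/√260300 ≈ -486/510.1960 ≈ -0.9526

r ≈ -0.9526


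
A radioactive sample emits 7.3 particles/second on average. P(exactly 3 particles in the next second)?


Poisson(λ=7.3): P(X=3) = e^(-λ)×λ^k/k!
= e^(-7.3) × 7.3^3 / 3!
≈ 0.0006755387752 × 389.017 / 6 ≈ 0.043799

P(X=3) ≈ 0.043799 ≈ 4.38%


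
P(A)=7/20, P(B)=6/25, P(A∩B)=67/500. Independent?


P(A)×P(B) = 21/250
P(A∩B) = 67/500
Not equal → NOT independent

No, not independent


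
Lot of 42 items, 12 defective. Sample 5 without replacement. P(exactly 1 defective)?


Hypergeometric: C(12,1)×C(30,4)/C(42,5)
= 12×27405/850668 = 3915/10127

P(X=1) = 3915/10127 ≈ 38.66%


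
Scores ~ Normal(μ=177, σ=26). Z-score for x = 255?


z = (x - μ)/σ = (255 - 177)/26 = 3.0

z = 3.0


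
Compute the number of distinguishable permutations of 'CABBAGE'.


Letters: 7, freq: {'C': 1, 'A': 2, 'B': 2, 'G': 1, 'E': 1}
7!/(1!×2!×2!×1!×1!) = 5040/4 = 1260

1260


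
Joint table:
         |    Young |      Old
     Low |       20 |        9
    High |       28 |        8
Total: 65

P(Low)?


P(Low) = (20+9)/65 = 29/65

P(Low) = 29/65 ≈ 44.62%


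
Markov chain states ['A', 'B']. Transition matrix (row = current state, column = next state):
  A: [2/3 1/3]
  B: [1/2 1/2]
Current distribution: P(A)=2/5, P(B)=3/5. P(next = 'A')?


P(next=A) = Σᵢ P(now=i)×P(i→A)
= 2/5×2/3 + 3/5×1/2
= 4/15 + 3/10 = 17/30

P = 17/30 ≈ 0.5667


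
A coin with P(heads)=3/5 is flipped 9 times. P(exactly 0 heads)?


Binomial: P(X=0) = C(9,0)×p^0×(1-p)^9
= 1 × 1 × 512/1953125 = 512/1953125

P(X=0) = 512/1953125 ≈ 0.03%


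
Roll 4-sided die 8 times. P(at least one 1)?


P(no 1)^8 = (3/4)^8 = 6561/65536
P(≥1) = 1 - 6561/65536 = 58975/65536

P = 58975/65536 ≈ 89.99%


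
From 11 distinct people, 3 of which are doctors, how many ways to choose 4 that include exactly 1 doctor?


Choose 1 of the 3 doctors and 3 of the other 8 people:
C(3,1)×C(8,3) = 3×56 = 168

168


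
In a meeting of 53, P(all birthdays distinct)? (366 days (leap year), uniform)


P(all different) = Π(366-i)/366 for i=0..52
= (366/366)×(365/366)×...×(314/366)
= 0.019079

P ≈ 0.0191 ≈ 1.91%
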